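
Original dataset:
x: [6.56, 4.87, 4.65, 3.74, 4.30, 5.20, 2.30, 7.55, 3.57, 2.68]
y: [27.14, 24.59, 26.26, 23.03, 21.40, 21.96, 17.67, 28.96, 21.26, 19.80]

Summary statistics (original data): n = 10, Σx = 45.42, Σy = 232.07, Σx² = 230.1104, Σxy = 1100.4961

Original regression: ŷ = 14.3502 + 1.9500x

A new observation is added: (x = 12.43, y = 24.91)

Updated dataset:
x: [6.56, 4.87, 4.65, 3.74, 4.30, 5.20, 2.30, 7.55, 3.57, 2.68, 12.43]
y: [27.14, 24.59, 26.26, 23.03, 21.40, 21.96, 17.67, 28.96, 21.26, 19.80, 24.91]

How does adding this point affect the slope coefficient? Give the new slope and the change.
Adding the point moves β₁ from 1.9500 to 0.7296, i.e. it decreases by 1.2204 (-62.6%).

x = 12.43 lies well outside the original x-range [2.30, 7.55] (x̄ ≈ 4.54), so this observation has high leverage and can move the slope substantially.

Step 1: Update the sums with the new point (n goes from 10 to 11)
Σx  = 45.42 + 12.43 = 57.85
Σy  = 232.07 + 24.91 = 256.98
Σx² = 230.1104 + 12.43² = 230.1104 + 154.5049 = 384.6153
Σxy = 1100.4961 + 12.43×24.91 = 1100.4961 + 309.6313 = 1410.1274

Step 2: Recompute the slope with b₁ = (nΣxy − ΣxΣy) / (nΣx² − (Σx)²)
Numerator   = 11×1410.1274 − 57.85×256.98 = 15511.4014 − 14866.2930 = 645.1084
Denominator = 11×384.6153 − 57.85² = 4230.7683 − 3346.6225 = 884.1458
b₁(new) = 645.1084 / 884.1458 = 0.7296

(Same formula on the original sums: (10×1100.4961 − 45.42×232.07) / (10×230.1104 − 45.42²) = 464.3416 / 238.1276 = 1.9500, matching the given fit.)

Step 3: Change in slope
Δβ₁ = 0.7296 − 1.9500 = -1.2204
Relative change = -1.2204 / 1.9500 × 100% = -62.6%
→ the slope decreases when the point is added.

Because the point sits below the extension of the original line at a high-leverage x, it tilts the fit down.
In practice: examine leverage (hᵢ) and Cook's distance rather than deleting it automatically.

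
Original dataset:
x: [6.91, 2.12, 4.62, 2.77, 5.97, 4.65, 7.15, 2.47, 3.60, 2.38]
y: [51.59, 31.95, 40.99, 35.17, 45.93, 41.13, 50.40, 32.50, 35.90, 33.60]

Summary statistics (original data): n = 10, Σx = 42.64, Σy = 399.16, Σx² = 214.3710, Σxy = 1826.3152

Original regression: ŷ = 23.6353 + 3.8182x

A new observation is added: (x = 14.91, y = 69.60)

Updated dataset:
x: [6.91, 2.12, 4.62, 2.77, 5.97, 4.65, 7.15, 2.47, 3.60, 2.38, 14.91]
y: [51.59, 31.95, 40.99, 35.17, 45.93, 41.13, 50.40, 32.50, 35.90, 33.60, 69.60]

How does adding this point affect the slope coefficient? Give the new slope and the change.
The slope changes from 3.8182 to 3.0356 (change of -0.7826, or -20.5%).

The new point has HIGH LEVERAGE: x = 14.91 is far from the original mean x̄ = 42.64/10 ≈ 4.26 (original range [2.12, 7.15]).

Step 1: Update the sums with the new point (n goes from 10 to 11)
Σx  = 42.64 + 14.91 = 57.55
Σy  = 399.16 + 69.60 = 468.76
Σx² = 214.3710 + 14.91² = 214.3710 + 222.3081 = 436.6791
Σxy = 1826.3152 + 14.91×69.60 = 1826.3152 + 1037.7360 = 2864.0512

Step 2: Recompute the slope with b₁ = (nΣxy − ΣxΣy) / (nΣx² − (Σx)²)
Numerator   = 11×2864.0512 − 57.55×468.76 = 31504.5632 − 26977.1380 = 4527.4252
Denominator = 11×436.6791 − 57.55² = 4803.4701 − 3312.0025 = 1491.4676
b₁(new) = 4527.4252 / 1491.4676 = 3.0356

(Same formula on the original sums: (10×1826.3152 − 42.64×399.16) / (10×214.3710 − 42.64²) = 1242.9696 / 325.5404 = 3.8182, matching the given fit.)

Step 3: Change in slope
Δβ₁ = 3.0356 − 3.8182 = -0.7826
Relative change = -0.7826 / 3.8182 × 100% = -20.5%
→ the slope decreases when the point is added.

A high-leverage point only changes the slope if it is off the original line; here y = 69.60 is below the original trend, so the slope decreases.
In practice: examine leverage (hᵢ) and Cook's distance rather than deleting it automatically.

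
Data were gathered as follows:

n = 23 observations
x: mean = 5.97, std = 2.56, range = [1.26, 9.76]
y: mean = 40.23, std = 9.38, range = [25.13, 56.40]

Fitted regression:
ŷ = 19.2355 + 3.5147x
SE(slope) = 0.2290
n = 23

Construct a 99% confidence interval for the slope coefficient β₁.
The 99% CI for β₁ is (2.8663, 4.1631)

Confidence interval for the slope:

The 99% CI for β₁ is: β̂₁ ± t*(α/2, n-2) × SE(β̂₁)

Step 1: Find critical t-value
- Confidence level = 0.99
- Degrees of freedom = n - 2 = 23 - 2 = 21
- t*(α/2, 21) = 2.8314

Step 2: Calculate margin of error
Margin = 2.8314 × 0.2290 = 0.6484

Step 3: Construct interval
CI = 3.5147 ± 0.6484
CI = (2.8663, 4.1631)

Interpretation: intervals built this way capture the true β₁ in 99% of repeated samples; here the plausible range for the per-unit effect of x on y is 2.8663 to 4.1631.
Both endpoints are positive, so the data support a genuinely positive slope at this confidence level.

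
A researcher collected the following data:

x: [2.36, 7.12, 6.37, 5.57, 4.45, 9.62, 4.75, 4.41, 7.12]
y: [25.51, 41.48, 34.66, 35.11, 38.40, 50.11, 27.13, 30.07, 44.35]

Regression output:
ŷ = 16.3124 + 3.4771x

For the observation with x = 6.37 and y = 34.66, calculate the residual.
Residual = -3.8015

The residual is the difference between the actual value and the predicted value:

Residual = y - ŷ

Step 1: Calculate predicted value
ŷ = 16.3124 + 3.4771 × 6.37
ŷ = 38.4615

Step 2: Calculate residual
Residual = 34.66 - 38.4615
Residual = -3.8015

Interpretation: the model overestimates the actual value by 3.8015 at this point (negative residual → observation lies below the fitted line).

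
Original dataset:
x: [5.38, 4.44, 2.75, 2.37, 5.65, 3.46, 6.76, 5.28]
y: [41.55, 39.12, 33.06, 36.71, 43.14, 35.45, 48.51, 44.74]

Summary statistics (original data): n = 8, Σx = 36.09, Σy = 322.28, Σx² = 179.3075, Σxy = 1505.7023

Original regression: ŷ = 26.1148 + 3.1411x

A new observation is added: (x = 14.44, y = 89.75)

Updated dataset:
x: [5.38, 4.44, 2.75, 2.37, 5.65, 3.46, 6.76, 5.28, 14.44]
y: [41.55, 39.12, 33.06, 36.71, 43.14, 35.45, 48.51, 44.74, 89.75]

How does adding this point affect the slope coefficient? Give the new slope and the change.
Adding the point moves β₁ from 3.1411 to 4.6903, i.e. it increases by 1.5492 (+49.3%).

x = 14.44 lies well outside the original x-range [2.37, 6.76] (x̄ ≈ 4.51), so this observation has high leverage and can move the slope substantially.

Step 1: Update the sums with the new point (n goes from 8 to 9)
Σx  = 36.09 + 14.44 = 50.53
Σy  = 322.28 + 89.75 = 412.03
Σx² = 179.3075 + 14.44² = 179.3075 + 208.5136 = 387.8211
Σxy = 1505.7023 + 14.44×89.75 = 1505.7023 + 1295.9900 = 2801.6923

Step 2: Recompute the slope with b₁ = (nΣxy − ΣxΣy) / (nΣx² − (Σx)²)
Numerator   = 9×2801.6923 − 50.53×412.03 = 25215.2307 − 20819.8759 = 4395.3548
Denominator = 9×387.8211 − 50.53² = 3490.3899 − 2553.2809 = 937.1090
b₁(new) = 4395.3548 / 937.1090 = 4.6903

(Same formula on the original sums: (8×1505.7023 − 36.09×322.28) / (8×179.3075 − 36.09²) = 414.5332 / 131.9719 = 3.1411, matching the given fit.)

Step 3: Change in slope
Δβ₁ = 4.6903 − 3.1411 = +1.5492
Relative change = +1.5492 / 3.1411 × 100% = +49.3%
→ the slope increases when the point is added.

A high-leverage point only changes the slope if it is off the original line; here y = 89.75 is above the original trend, so the slope increases.
In practice: refit with and without it and report both if conclusions differ; check such a point for data-entry or measurement error.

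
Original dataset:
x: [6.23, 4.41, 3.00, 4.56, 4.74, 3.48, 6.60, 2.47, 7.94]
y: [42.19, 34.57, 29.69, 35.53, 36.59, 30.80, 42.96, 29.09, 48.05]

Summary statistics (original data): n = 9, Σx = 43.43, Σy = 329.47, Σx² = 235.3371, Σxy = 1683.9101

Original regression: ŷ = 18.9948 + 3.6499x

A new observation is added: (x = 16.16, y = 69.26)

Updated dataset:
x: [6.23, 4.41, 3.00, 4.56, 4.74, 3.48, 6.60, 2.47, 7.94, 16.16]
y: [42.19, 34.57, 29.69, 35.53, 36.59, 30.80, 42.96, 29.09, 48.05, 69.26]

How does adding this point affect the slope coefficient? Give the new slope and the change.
Adding the point moves β₁ from 3.6499 to 3.0209, i.e. it decreases by 0.6290 (-17.2%).

x = 16.16 lies well outside the original x-range [2.47, 7.94] (x̄ ≈ 4.83), so this observation has high leverage and can move the slope substantially.

Step 1: Update the sums with the new point (n goes from 9 to 10)
Σx  = 43.43 + 16.16 = 59.59
Σy  = 329.47 + 69.26 = 398.73
Σx² = 235.3371 + 16.16² = 235.3371 + 261.1456 = 496.4827
Σxy = 1683.9101 + 16.16×69.26 = 1683.9101 + 1119.2416 = 2803.1517

Step 2: Recompute the slope with b₁ = (nΣxy − ΣxΣy) / (nΣx² − (Σx)²)
Numerator   = 10×2803.1517 − 59.59×398.73 = 28031.5170 − 23760.3207 = 4271.1963
Denominator = 10×496.4827 − 59.59² = 4964.8270 − 3550.9681 = 1413.8589
b₁(new) = 4271.1963 / 1413.8589 = 3.0209

(Same formula on the original sums: (9×1683.9101 − 43.43×329.47) / (9×235.3371 − 43.43²) = 846.3088 / 231.8690 = 3.6499, matching the given fit.)

Step 3: Change in slope
Δβ₁ = 3.0209 − 3.6499 = -0.6290
Relative change = -0.6290 / 3.6499 × 100% = -17.2%
→ the slope decreases when the point is added.

A high-leverage point only changes the slope if it is off the original line; here y = 69.26 is below the original trend, so the slope decreases.
In practice: investigate whether it comes from the same population as the rest of the sample; examine leverage (hᵢ) and Cook's distance rather than deleting it automatically.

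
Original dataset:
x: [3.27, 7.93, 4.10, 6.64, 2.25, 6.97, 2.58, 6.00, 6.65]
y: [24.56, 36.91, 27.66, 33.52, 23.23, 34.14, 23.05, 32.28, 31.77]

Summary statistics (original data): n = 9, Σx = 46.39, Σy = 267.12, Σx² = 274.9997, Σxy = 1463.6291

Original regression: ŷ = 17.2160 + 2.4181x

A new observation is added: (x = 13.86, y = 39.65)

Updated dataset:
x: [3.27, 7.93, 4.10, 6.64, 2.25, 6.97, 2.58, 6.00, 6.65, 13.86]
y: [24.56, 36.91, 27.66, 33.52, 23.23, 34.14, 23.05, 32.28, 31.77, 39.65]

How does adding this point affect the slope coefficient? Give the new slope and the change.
The slope changes from 2.4181 to 1.5841 (change of -0.8340, or -34.5%).

x = 13.86 lies well outside the original x-range [2.25, 7.93] (x̄ ≈ 5.15), so this observation has high leverage and can move the slope substantially.

Step 1: Update the sums with the new point (n goes from 9 to 10)
Σx  = 46.39 + 13.86 = 60.25
Σy  = 267.12 + 39.65 = 306.77
Σx² = 274.9997 + 13.86² = 274.9997 + 192.0996 = 467.0993
Σxy = 1463.6291 + 13.86×39.65 = 1463.6291 + 549.5490 = 2013.1781

Step 2: Recompute the slope with b₁ = (nΣxy − ΣxΣy) / (nΣx² − (Σx)²)
Numerator   = 10×2013.1781 − 60.25×306.77 = 20131.7810 − 18482.8925 = 1648.8885
Denominator = 10×467.0993 − 60.25² = 4670.9930 − 3630.0625 = 1040.9305
b₁(new) = 1648.8885 / 1040.9305 = 1.5841

(Same formula on the original sums: (9×1463.6291 − 46.39×267.12) / (9×274.9997 − 46.39²) = 780.9651 / 322.9652 = 2.4181, matching the given fit.)

Step 3: Change in slope
Δβ₁ = 1.5841 − 2.4181 = -0.8340
Relative change = -0.8340 / 2.4181 × 100% = -34.5%
→ the slope decreases when the point is added.

A high-leverage point only changes the slope if it is off the original line; here y = 39.65 is below the original trend, so the slope decreases.
In practice: check such a point for data-entry or measurement error; examine leverage (hᵢ) and Cook's distance rather than deleting it automatically.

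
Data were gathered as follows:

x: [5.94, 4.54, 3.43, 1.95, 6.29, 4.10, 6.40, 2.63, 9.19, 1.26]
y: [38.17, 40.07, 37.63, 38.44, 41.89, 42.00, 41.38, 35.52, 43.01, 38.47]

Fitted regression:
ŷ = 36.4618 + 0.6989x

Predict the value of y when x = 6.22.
ŷ = 40.8090

Plug x = 6.22 into the fitted line:

ŷ = 36.4618 + 0.6989 × 6.22
ŷ = 36.4618 + 4.3472
ŷ = 40.8090

This is the fitted mean response at that x — an individual observation would come with a wider prediction interval.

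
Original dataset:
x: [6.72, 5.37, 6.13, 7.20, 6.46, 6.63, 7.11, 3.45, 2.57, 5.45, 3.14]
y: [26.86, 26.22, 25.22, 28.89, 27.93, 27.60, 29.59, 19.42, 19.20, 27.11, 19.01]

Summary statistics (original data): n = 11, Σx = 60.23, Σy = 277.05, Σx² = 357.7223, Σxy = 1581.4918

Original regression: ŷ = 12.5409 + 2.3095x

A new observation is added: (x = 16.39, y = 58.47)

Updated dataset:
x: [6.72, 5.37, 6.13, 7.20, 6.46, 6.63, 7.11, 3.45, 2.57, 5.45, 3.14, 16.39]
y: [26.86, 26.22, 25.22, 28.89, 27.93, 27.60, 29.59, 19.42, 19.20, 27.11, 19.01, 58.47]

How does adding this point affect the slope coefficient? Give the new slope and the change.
New slope β₁ = 2.8987 versus 2.3095 before: a change of +0.5892 (+25.5%).

The new point has HIGH LEVERAGE: x = 16.39 is far from the original mean x̄ = 60.23/11 ≈ 5.48 (original range [2.57, 7.20]).

Step 1: Update the sums with the new point (n goes from 11 to 12)
Σx  = 60.23 + 16.39 = 76.62
Σy  = 277.05 + 58.47 = 335.52
Σx² = 357.7223 + 16.39² = 357.7223 + 268.6321 = 626.3544
Σxy = 1581.4918 + 16.39×58.47 = 1581.4918 + 958.3233 = 2539.8151

Step 2: Recompute the slope with b₁ = (nΣxy − ΣxΣy) / (nΣx² − (Σx)²)
Numerator   = 12×2539.8151 − 76.62×335.52 = 30477.7812 − 25707.5424 = 4770.2388
Denominator = 12×626.3544 − 76.62² = 7516.2528 − 5870.6244 = 1645.6284
b₁(new) = 4770.2388 / 1645.6284 = 2.8987

(Same formula on the original sums: (11×1581.4918 − 60.23×277.05) / (11×357.7223 − 60.23²) = 709.6883 / 307.2924 = 2.3095, matching the given fit.)

Step 3: Change in slope
Δβ₁ = 2.8987 − 2.3095 = +0.5892
Relative change = +0.5892 / 2.3095 × 100% = +25.5%
→ the slope increases when the point is added.

Because the point sits above the extension of the original line at a high-leverage x, it tilts the fit up.
In practice: refit with and without it and report both if conclusions differ; investigate whether it comes from the same population as the rest of the sample.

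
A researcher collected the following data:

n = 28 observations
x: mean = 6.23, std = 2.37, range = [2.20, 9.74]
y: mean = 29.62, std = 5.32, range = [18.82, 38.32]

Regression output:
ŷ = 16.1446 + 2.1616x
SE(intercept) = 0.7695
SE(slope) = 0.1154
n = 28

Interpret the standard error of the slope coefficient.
SE(slope) = 0.1154 measures the uncertainty in the estimated slope. The coefficient is estimated precisely (SE/|β̂₁| = 5.3%).

SE(β̂₁) = 0.1154 says: if we drew many samples of n = 28 from the same population and refit each time, the fitted slopes would scatter with a standard deviation of roughly 0.1154 around the true β₁.

Relative precision:
- SE / |β̂₁| = 0.1154 / 2.1616 = 5.3%
- Rule of thumb (under 20%: precise; 20% to under 50%: moderately precise; 50% or more: imprecise) → precise

Rough 95% range (±2 SE): 2.1616 ± 0.2308 → (1.9308, 2.3924).

What drives SE(β̂₁): wider spread of x values → smaller SE; more residual scatter → larger SE; larger n (here n = 28) → smaller SE.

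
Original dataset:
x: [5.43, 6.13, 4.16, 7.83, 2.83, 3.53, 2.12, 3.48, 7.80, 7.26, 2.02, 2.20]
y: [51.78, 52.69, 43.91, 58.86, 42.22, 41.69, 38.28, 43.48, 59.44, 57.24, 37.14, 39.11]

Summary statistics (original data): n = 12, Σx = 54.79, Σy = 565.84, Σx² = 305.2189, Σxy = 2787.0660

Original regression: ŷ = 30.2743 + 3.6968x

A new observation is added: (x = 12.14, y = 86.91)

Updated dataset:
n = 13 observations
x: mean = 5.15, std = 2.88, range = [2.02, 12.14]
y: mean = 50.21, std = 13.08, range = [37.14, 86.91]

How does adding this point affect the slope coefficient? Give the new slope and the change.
New slope β₁ = 4.4578 versus 3.6968 before: a change of +0.7610 (+20.6%).

The new point has HIGH LEVERAGE: x = 12.14 is far from the original mean x̄ = 54.79/12 ≈ 4.57 (original range [2.02, 7.83]).

Step 1: Update the sums with the new point (n goes from 12 to 13)
Σx  = 54.79 + 12.14 = 66.93
Σy  = 565.84 + 86.91 = 652.75
Σx² = 305.2189 + 12.14² = 305.2189 + 147.3796 = 452.5985
Σxy = 2787.0660 + 12.14×86.91 = 2787.0660 + 1055.0874 = 3842.1534

Step 2: Recompute the slope with b₁ = (nΣxy − ΣxΣy) / (nΣx² − (Σx)²)
Numerator   = 13×3842.1534 − 66.93×652.75 = 49947.9942 − 43688.5575 = 6259.4367
Denominator = 13×452.5985 − 66.93² = 5883.7805 − 4479.6249 = 1404.1556
b₁(new) = 6259.4367 / 1404.1556 = 4.4578

(Same formula on the original sums: (12×2787.0660 − 54.79×565.84) / (12×305.2189 − 54.79²) = 2442.4184 / 660.6827 = 3.6968, matching the given fit.)

Step 3: Change in slope
Δβ₁ = 4.4578 − 3.6968 = +0.7610
Relative change = +0.7610 / 3.6968 × 100% = +20.6%
→ the slope increases when the point is added.

Because the point sits above the extension of the original line at a high-leverage x, it tilts the fit up.
In practice: check such a point for data-entry or measurement error; refit with and without it and report both if conclusions differ.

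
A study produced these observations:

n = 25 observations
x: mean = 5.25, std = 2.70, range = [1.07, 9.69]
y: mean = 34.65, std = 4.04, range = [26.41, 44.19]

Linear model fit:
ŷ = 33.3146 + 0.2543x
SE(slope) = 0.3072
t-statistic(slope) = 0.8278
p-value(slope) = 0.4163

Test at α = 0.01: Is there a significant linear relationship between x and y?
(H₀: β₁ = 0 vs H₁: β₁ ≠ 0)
Since p-value = 0.4163 ≥ α = 0.01, fail to reject H₀ — the slope is not significantly different from 0.

Hypothesis test for the slope coefficient:

H₀: β₁ = 0 (no linear relationship)
H₁: β₁ ≠ 0 (linear relationship exists)

Test statistic: t = β̂₁ / SE(β̂₁) = 0.2543 / 0.3072 = 0.8278

The p-value (0.4163) is the probability, under H₀, of a t-statistic at least as extreme as |t| = 0.8278 (two-sided, df = n − 2 = 23).

Decision rule: reject H₀ if p-value < α.
p-value = 0.4163 ≥ α = 0.01 → fail to reject H₀.

At α = 0.01 the data do not provide convincing evidence of a nonzero slope.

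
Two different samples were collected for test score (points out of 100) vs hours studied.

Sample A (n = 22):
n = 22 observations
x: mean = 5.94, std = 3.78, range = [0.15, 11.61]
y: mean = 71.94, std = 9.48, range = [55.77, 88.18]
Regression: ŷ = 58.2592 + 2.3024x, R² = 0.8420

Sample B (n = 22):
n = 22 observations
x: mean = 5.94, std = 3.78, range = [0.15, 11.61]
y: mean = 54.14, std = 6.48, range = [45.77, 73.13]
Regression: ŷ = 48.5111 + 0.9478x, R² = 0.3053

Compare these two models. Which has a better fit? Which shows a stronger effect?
Model A has the better fit (R² = 0.8420 vs 0.3053). Model A shows the stronger effect (|β₁| = 2.3024 vs 0.9478).

Model Comparison:

Goodness of fit (R²):
- Model A: R² = 0.8420 → 84.20% of variance in test score explained
- Model B: R² = 0.3053 → 30.53% of variance in test score explained
- 0.8420 > 0.3053 → Model A has the better fit

Effect size (slope magnitude):
- Model A: β₁ = 2.3024 → predicted test score rises 2.3024 points per additional hour of study time
- Model B: β₁ = 0.9478 → predicted test score rises 0.9478 points per additional hour of study time
- |2.3024| > |0.9478| → Model A shows the stronger marginal effect

Notes:
- The two samples could reflect different populations, time periods, or measurement quality.
- A steeper slope doesn't make a better model if the scatter around the line is large.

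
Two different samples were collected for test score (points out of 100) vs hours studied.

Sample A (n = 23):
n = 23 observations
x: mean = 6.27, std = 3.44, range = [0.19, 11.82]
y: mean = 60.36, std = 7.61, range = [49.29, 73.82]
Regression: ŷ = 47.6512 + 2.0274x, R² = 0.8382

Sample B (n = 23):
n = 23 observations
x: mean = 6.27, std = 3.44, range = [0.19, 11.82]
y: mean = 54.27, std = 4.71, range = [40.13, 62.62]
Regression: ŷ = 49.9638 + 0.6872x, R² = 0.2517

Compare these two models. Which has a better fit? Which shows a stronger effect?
Model A has the better fit (R² = 0.8382 vs 0.2517). Model A shows the stronger effect (|β₁| = 2.0274 vs 0.6872).

Model Comparison:

Which explains more variance? (R²)
- Model A: R² = 0.8382 → 83.82% of variance in test score explained
- Model B: R² = 0.2517 → 25.17% of variance in test score explained
- 0.8382 > 0.2517 → Model A has the better fit

Strength of effect — compare |β₁|:
- Model A: β₁ = 2.0274 → predicted test score rises 2.0274 points per additional hour of study time
- Model B: β₁ = 0.6872 → predicted test score rises 0.6872 points per additional hour of study time
- |2.0274| > |0.6872| → Model A shows the stronger marginal effect

Notes:
- A steeper slope doesn't make a better model if the scatter around the line is large.
- A better fit (higher R²) doesn't necessarily mean a more important relationship.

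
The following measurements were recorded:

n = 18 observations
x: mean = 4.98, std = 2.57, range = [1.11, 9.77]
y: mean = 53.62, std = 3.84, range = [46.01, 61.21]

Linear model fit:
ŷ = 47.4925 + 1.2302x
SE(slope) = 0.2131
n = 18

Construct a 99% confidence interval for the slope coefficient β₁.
The 99% CI for β₁ is (0.6078, 1.8526)

Confidence interval for the slope:

The 99% CI for β₁ is: β̂₁ ± t*(α/2, n-2) × SE(β̂₁)

Step 1: Find critical t-value
- Confidence level = 0.99
- Degrees of freedom = n - 2 = 18 - 2 = 16
- t*(α/2, 16) = 2.9208

Step 2: Calculate margin of error
Margin = 2.9208 × 0.2131 = 0.6224

Step 3: Construct interval
CI = 1.2302 ± 0.6224
CI = (0.6078, 1.8526)

Interpretation: each one-unit increase in x is associated with a change in mean y of between 0.6078 and 1.8526, with 99% confidence.
Both endpoints are positive, so the data support a genuinely positive slope at this confidence level.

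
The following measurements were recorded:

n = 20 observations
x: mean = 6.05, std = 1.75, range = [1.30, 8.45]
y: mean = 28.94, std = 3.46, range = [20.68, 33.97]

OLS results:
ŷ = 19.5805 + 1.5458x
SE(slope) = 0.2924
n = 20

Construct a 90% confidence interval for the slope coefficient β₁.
The 90% CI for β₁ is (1.0387, 2.0529)

Confidence interval for the slope:

The 90% CI for β₁ is: β̂₁ ± t*(α/2, n-2) × SE(β̂₁)

Step 1: Find critical t-value
- Confidence level = 0.9
- Degrees of freedom = n - 2 = 20 - 2 = 18
- t*(α/2, 18) = 1.7341

Step 2: Calculate margin of error
Margin = 1.7341 × 0.2924 = 0.5071

Step 3: Construct interval
CI = 1.5458 ± 0.5071
CI = (1.0387, 2.0529)

Interpretation: each one-unit increase in x is associated with a change in mean y of between 1.0387 and 2.0529, with 90% confidence.
Both endpoints are positive, so the data support a genuinely positive slope at this confidence level.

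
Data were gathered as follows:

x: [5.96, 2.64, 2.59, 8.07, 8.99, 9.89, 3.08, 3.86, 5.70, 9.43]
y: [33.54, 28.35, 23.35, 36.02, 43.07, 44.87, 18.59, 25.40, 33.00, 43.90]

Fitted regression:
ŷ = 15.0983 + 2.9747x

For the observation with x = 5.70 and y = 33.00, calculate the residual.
Residual = 0.9459

The residual is the difference between the actual value and the predicted value:

Residual = y - ŷ

Step 1: Calculate predicted value
ŷ = 15.0983 + 2.9747 × 5.70
ŷ = 32.0541

Step 2: Calculate residual
Residual = 33.00 - 32.0541
Residual = 0.9459

Interpretation: the model underestimates the actual value by 0.9459 at this point (positive residual → observation lies above the fitted line).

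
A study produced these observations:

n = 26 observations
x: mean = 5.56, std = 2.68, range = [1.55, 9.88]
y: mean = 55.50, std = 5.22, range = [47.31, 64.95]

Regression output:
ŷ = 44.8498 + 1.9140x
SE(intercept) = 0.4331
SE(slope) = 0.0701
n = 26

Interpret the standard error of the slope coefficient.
SE(slope) = 0.0701 measures the uncertainty in the estimated slope. The coefficient is estimated precisely (SE/|β̂₁| = 3.7%).

SE(β̂₁) = 0.0701 says: if we drew many samples of n = 26 from the same population and refit each time, the fitted slopes would scatter with a standard deviation of roughly 0.0701 around the true β₁.

Relative precision:
- SE / |β̂₁| = 0.0701 / 1.9140 = 3.7%
- Rule of thumb (under 20%: precise; 20% to under 50%: moderately precise; 50% or more: imprecise) → precise

Rough 95% range (±2 SE): 1.9140 ± 0.1402 → (1.7738, 2.0542).

What drives SE(β̂₁): more residual scatter → larger SE; wider spread of x values → smaller SE.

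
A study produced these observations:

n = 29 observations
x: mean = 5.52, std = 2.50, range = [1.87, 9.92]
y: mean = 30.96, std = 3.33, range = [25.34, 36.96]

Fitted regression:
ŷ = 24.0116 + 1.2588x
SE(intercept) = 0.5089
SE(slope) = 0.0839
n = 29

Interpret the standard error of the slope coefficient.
SE(slope) = 0.0839 measures the uncertainty in the estimated slope. The coefficient is estimated precisely (SE/|β̂₁| = 6.7%).

SE(β̂₁) = 0.0839 says: if we drew many samples of n = 29 from the same population and refit each time, the fitted slopes would scatter with a standard deviation of roughly 0.0839 around the true β₁.

Relative precision:
- SE / |β̂₁| = 0.0839 / 1.2588 = 6.7%
- Rule of thumb (under 20%: precise; 20% to under 50%: moderately precise; 50% or more: imprecise) → precise

Link to interval estimation: a confidence interval for β₁ is β̂₁ ± t* × 0.0839, so SE sets the half-width per unit of t*.

What drives SE(β̂₁): more residual scatter → larger SE.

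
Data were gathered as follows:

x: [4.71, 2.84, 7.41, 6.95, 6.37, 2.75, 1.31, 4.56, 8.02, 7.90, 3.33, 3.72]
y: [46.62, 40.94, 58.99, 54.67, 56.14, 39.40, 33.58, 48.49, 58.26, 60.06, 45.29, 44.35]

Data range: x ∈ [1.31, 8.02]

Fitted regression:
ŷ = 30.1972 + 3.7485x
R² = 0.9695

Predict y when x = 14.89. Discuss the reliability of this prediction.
ŷ = 86.0124 (extrapolation — x = 14.89 lies outside [1.31, 8.02], so reliability is low).

Prediction calculation:
ŷ = 30.1972 + 3.7485 × 14.89
ŷ = 86.0124

Reliability:
- Data range: x ∈ [1.31, 8.02]
- Prediction point: x = 14.89 is 6.87 units above the observed range → this is EXTRAPOLATION, not interpolation

Why that matters here:
- There are no observations near this x to validate the fitted line there
- Real relationships often flatten, saturate, or turn nonlinear at extremes

A defensible statement: 'if the linear trend continued to x = 14.89, y would be about 86.0124' — the premise is untested.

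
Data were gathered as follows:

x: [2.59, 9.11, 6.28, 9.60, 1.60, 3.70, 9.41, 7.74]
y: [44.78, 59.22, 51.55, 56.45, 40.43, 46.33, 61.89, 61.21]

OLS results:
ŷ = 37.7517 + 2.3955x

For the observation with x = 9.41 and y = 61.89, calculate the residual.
Residual = 1.5966

The residual is the difference between the actual value and the predicted value:

Residual = y - ŷ

Step 1: Calculate predicted value
ŷ = 37.7517 + 2.3955 × 9.41
ŷ = 60.2934

Step 2: Calculate residual
Residual = 61.89 - 60.2934
Residual = 1.5966

Interpretation: the model underestimates the actual value by 1.5966 at this point (positive residual → observation lies above the fitted line).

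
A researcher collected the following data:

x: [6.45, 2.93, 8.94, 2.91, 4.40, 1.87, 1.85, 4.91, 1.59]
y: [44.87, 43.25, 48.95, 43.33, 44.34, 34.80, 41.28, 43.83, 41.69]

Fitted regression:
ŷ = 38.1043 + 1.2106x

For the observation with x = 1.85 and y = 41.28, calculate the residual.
Residual = 0.9361

The residual is the difference between the actual value and the predicted value:

Residual = y - ŷ

Step 1: Calculate predicted value
ŷ = 38.1043 + 1.2106 × 1.85
ŷ = 40.3439

Step 2: Calculate residual
Residual = 41.28 - 40.3439
Residual = 0.9361

Interpretation: the model underestimates the actual value by 0.9361 at this point (positive residual → observation lies above the fitted line).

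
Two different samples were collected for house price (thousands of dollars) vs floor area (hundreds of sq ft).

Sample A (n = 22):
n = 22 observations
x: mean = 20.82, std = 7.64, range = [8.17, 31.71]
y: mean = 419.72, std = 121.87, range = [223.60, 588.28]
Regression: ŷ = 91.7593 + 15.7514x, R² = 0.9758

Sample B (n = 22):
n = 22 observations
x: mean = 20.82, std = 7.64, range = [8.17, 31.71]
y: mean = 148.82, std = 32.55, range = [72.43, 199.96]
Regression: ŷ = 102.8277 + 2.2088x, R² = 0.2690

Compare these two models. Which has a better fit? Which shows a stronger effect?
Model A has the better fit (R² = 0.9758 vs 0.2690). Model A shows the stronger effect (|β₁| = 15.7514 vs 2.2088).

Model Comparison:

Goodness of fit (R²):
- Model A: R² = 0.9758 → 97.58% of variance in house price explained
- Model B: R² = 0.2690 → 26.90% of variance in house price explained
- 0.9758 > 0.2690 → Model A has the better fit

Effect size (slope magnitude):
- Model A: β₁ = 15.7514 → predicted house price rises 15.7514 thousand dollars per additional hundred sq ft of floor area
- Model B: β₁ = 2.2088 → predicted house price rises 2.2088 thousand dollars per additional hundred sq ft of floor area
- |15.7514| > |2.2088| → Model A shows the stronger marginal effect

Notes:
- A better fit (higher R²) doesn't necessarily mean a more important relationship.
- A steeper slope doesn't make a better model if the scatter around the line is large.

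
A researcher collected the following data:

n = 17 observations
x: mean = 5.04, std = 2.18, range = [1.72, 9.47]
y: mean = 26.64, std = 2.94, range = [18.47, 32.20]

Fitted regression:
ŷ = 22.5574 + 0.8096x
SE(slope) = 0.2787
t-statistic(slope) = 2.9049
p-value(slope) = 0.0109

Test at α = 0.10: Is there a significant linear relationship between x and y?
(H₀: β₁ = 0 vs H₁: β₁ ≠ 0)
p-value = 0.0109 < α = 0.10, so we reject H₀. The relationship is significant.

Hypothesis test for the slope coefficient:

H₀: β₁ = 0 (no linear relationship)
H₁: β₁ ≠ 0 (linear relationship exists)

Test statistic: t = β̂₁ / SE(β̂₁) = 0.8096 / 0.2787 = 2.9049

With df = 15, the two-sided p-value for |t| = 2.9049 is 0.0109.

Decision rule: reject H₀ if p-value < α.
p-value = 0.0109 < α = 0.10 → reject H₀.

There is sufficient evidence at the 10% significance level to conclude that a linear relationship exists between x and y.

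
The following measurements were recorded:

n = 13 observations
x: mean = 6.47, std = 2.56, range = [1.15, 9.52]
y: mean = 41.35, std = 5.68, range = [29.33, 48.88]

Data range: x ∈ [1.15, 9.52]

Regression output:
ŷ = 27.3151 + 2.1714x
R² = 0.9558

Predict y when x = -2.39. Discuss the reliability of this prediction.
ŷ = 22.1255, but this is extrapolation (below the data range [1.15, 9.52]) and may be unreliable.

Prediction calculation:
ŷ = 27.3151 + 2.1714 × (-2.39)
ŷ = 22.1255

Reliability:
- Data range: x ∈ [1.15, 9.52]
- Prediction point: x = -2.39 is 3.54 units below the observed range → this is EXTRAPOLATION, not interpolation

Why that matters here:
- There are no observations near this x to validate the fitted line there
- R² describes fit only over the sampled x values; it says nothing about behaviour beyond them
- Real relationships often flatten, saturate, or turn nonlinear at extremes

The R² = 0.9558 only validates the fit within [1.15, 9.52]; treat ŷ = 22.1255 with caution.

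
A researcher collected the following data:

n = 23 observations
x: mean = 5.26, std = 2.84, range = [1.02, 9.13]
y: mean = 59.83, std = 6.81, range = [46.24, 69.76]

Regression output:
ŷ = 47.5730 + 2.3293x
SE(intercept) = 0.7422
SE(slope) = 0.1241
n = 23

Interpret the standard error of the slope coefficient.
The slope 2.3293 is pinned down to within about ±0.1241 (one SE) by these data — relative uncertainty 5.3%, i.e. precise.

What SE measures:
- The standard error quantifies the sampling variability of the coefficient estimate
- It is the estimated standard deviation of β̂₁ across hypothetical repeated samples of the same size
- Smaller SE → more precise estimate

Relative precision:
- SE / |β̂₁| = 0.1241 / 2.3293 = 5.3%
- Rule of thumb (under 20%: precise; 20% to under 50%: moderately precise; 50% or more: imprecise) → precise

Link to interval estimation: a confidence interval for β₁ is β̂₁ ± t* × 0.1241, so SE sets the half-width per unit of t*.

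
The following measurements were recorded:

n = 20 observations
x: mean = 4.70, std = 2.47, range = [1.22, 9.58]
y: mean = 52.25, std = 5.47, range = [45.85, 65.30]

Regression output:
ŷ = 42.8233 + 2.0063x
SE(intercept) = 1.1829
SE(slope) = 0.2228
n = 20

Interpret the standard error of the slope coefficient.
SE(β̂₁) = 0.2228 is the estimated standard deviation of the slope estimate across repeated samples; relative to β̂₁ = 2.0063 that is 11.1%, a precise estimate.

SE(β̂₁) = 0.2228 says: if we drew many samples of n = 20 from the same population and refit each time, the fitted slopes would scatter with a standard deviation of roughly 0.2228 around the true β₁.

Relative precision:
- SE / |β̂₁| = 0.2228 / 2.0063 = 11.1%
- Rule of thumb (under 20%: precise; 20% to under 50%: moderately precise; 50% or more: imprecise) → precise

Link to interval estimation: a confidence interval for β₁ is β̂₁ ± t* × 0.2228, so SE sets the half-width per unit of t*.

What drives SE(β̂₁): more residual scatter → larger SE; larger n (here n = 20) → smaller SE.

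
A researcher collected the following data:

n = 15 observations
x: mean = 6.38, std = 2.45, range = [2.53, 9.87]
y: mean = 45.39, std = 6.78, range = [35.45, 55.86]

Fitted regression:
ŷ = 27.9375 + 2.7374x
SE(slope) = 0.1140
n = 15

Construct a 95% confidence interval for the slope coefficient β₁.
The 95% CI for β₁ is (2.4911, 2.9837)

Confidence interval for the slope:

The 95% CI for β₁ is: β̂₁ ± t*(α/2, n-2) × SE(β̂₁)

Step 1: Find critical t-value
- Confidence level = 0.95
- Degrees of freedom = n - 2 = 15 - 2 = 13
- t*(α/2, 13) = 2.1604

Step 2: Calculate margin of error
Margin = 2.1604 × 0.1140 = 0.2463

Step 3: Construct interval
CI = 2.7374 ± 0.2463
CI = (2.4911, 2.9837)

Interpretation: each one-unit increase in x is associated with a change in mean y of between 2.4911 and 2.9837, with 95% confidence.
Both endpoints are positive, so the data support a genuinely positive slope at this confidence level.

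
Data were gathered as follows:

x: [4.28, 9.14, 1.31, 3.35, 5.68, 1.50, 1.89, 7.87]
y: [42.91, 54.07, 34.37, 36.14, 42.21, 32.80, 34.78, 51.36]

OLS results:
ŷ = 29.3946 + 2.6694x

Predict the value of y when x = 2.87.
ŷ = 37.0558

To predict y for x = 2.87, substitute into the regression equation:

ŷ = 29.3946 + 2.6694 × 2.87
ŷ = 29.3946 + 7.6612
ŷ = 37.0558

This is the fitted mean response at that x — an individual observation would come with a wider prediction interval.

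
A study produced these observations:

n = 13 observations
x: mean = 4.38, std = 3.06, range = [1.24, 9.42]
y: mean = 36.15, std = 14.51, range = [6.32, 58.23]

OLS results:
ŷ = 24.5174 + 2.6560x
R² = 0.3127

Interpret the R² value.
R² = 0.3127 means 31.27% of the variation in y is explained by the linear relationship with x. This indicates a moderate fit.

R² (coefficient of determination) measures the proportion of variance in y explained by the regression model.

Here R² = 0.3127:
- Explained: 31.27% of the variation in y
- Unexplained (residual): 100% − 31.27% = 68.73%
- Rule of thumb (below 0.3 weak; 0.3 to below 0.7 moderate; 0.7 and above strong) → moderate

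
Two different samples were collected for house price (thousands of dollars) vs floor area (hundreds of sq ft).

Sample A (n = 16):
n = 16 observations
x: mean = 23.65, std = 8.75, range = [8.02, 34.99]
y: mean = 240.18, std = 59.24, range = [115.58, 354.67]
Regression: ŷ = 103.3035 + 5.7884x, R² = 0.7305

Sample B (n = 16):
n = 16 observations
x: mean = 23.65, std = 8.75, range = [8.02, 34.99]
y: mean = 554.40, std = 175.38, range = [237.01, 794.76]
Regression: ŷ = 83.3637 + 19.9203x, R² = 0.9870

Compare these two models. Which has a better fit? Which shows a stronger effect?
Model B has the better fit (R² = 0.9870 vs 0.7305). Model B shows the stronger effect (|β₁| = 19.9203 vs 5.7884).

Model Comparison:

Fit — compare R²:
- Model A: R² = 0.7305 → 73.05% of variance in house price explained
- Model B: R² = 0.9870 → 98.70% of variance in house price explained
- 0.9870 > 0.7305 → Model B has the better fit

Strength of effect — compare |β₁|:
- Model A: β₁ = 5.7884 → predicted house price rises 5.7884 thousand dollars per additional hundred sq ft of floor area
- Model B: β₁ = 19.9203 → predicted house price rises 19.9203 thousand dollars per additional hundred sq ft of floor area
- |5.7884| < |19.9203| → Model B shows the stronger marginal effect

Note: A steeper slope doesn't make a better model if the scatter around the line is large.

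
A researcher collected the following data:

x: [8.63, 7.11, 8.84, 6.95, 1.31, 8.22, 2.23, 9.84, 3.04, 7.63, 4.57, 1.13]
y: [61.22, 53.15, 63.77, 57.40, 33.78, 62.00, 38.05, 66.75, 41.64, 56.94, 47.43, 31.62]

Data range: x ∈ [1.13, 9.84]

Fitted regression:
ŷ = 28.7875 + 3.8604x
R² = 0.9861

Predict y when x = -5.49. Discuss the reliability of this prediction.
ŷ = 7.5939, but this is extrapolation (below the data range [1.13, 9.84]) and may be unreliable.

Prediction calculation:
ŷ = 28.7875 + 3.8604 × (-5.49)
ŷ = 7.5939

Reliability:
- Data range: x ∈ [1.13, 9.84]
- Prediction point: x = -5.49 is 6.62 units below the observed range → this is EXTRAPOLATION, not interpolation

Why that matters here:
- The standard error of prediction grows with (x − x̄)², and x = -5.49 is far from x̄ = 5.79
- R² describes fit only over the sampled x values; it says nothing about behaviour beyond them

A defensible statement: 'if the linear trend continued to x = -5.49, y would be about 7.5939' — the premise is untested.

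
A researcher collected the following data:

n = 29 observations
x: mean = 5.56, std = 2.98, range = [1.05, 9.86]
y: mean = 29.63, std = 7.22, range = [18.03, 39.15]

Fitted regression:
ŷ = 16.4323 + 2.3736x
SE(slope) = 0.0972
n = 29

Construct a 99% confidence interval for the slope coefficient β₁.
The 99% CI for β₁ is (2.1043, 2.6429)

Confidence interval for the slope:

The 99% CI for β₁ is: β̂₁ ± t*(α/2, n-2) × SE(β̂₁)

Step 1: Find critical t-value
- Confidence level = 0.99
- Degrees of freedom = n - 2 = 29 - 2 = 27
- t*(α/2, 27) = 2.7707

Step 2: Calculate margin of error
Margin = 2.7707 × 0.0972 = 0.2693

Step 3: Construct interval
CI = 2.3736 ± 0.2693
CI = (2.1043, 2.6429)

Interpretation: intervals built this way capture the true β₁ in 99% of repeated samples; here the plausible range for the per-unit effect of x on y is 2.1043 to 2.6429.
Since 0 is outside the interval, a two-sided test at α = 0.01 would reject H₀: β₁ = 0.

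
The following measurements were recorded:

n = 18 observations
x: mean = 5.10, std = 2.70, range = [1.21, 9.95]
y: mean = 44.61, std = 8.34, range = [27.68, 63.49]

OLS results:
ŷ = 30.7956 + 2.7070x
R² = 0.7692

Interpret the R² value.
The model explains 76.92% of the variance in y (R² = 0.7692), leaving 23.08% unexplained; the fit is strong.

The coefficient of determination R² is the fraction of the total variation in y that the fitted line accounts for.

Here R² = 0.7692:
- Explained: 76.92% of the variation in y
- Unexplained (residual): 100% − 76.92% = 23.08%
- Rule of thumb (below 0.3 weak; 0.3 to below 0.7 moderate; 0.7 and above strong) → strong

Note: R² says nothing about causation, and a high R² does not by itself mean the linear form is appropriate — check the residuals.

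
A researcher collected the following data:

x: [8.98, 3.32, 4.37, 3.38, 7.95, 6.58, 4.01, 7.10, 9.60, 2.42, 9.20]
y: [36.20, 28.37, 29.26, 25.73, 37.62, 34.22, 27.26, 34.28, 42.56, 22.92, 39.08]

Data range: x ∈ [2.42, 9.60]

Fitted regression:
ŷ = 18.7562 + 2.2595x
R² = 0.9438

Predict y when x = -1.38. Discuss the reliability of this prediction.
The equation gives ŷ = 15.6381; however x = -1.38 is 3.80 units below the observed range, so this extrapolated value should not be trusted.

Prediction calculation:
ŷ = 18.7562 + 2.2595 × (-1.38)
ŷ = 15.6381

Reliability:
- Data range: x ∈ [2.42, 9.60]
- Prediction point: x = -1.38 is 3.80 units below the observed range → this is EXTRAPOLATION, not interpolation

Why that matters here:
- The linear relationship may not hold outside the observed range
- R² describes fit only over the sampled x values; it says nothing about behaviour beyond them

Report the number if required, but flag clearly that it is an extrapolation.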